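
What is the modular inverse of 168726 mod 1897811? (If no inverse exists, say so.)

Extended Euclidean algorithm:
1897811 = 11*168726 + 41825
168726 = 4*41825 + 1426
41825 = 29*1426 + 471
1426 = 3*471 + 13
471 = 36*13 + 3
13 = 4*3 + 1
3 = 3*1 + 0
The gcd is 1. Working backward:
1 = 13 − 4·3
1 = −4·471 + 145·13
1 = 145·1426 − 439·471
1 = −439·41825 + 12876·1426
1 = 12876·168726 − 51943·41825
1 = −51943·1897811 + 584249·168726
So 168726·584249 ≡ 1 (mod 1897811).

584249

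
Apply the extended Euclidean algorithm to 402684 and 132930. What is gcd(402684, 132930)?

6

Repeated division:
402684 = 3·132930 + 3894
132930 = 34·3894 + 534
3894 = 7·534 + 156
534 = 3·156 + 66
156 = 2·66 + 24
66 = 2·24 + 18
24 = 1·18 + 6
18 = 3·6 + 0
gcd(402684, 132930) = 6.
Working backward:
6 = 24 − 18
6 = −66 + 3·24
6 = 3·156 − 7·66
6 = −7·534 + 24·156
6 = 24·3894 − 175·534
6 = −175·132930 + 5974·3894
6 = 5974·402684 − 18097·132930
So 6 = (5974)·402684 + (-18097)·132930.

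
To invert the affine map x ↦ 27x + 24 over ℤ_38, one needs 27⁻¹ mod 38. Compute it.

Apply the Euclidean algorithm to 38 and 27:
38 = 1·27 + 11
27 = 2·11 + 5
11 = 2·5 + 1
5 = 5·1 + 0
The gcd is 1. Working backward:
1 = 11 − 2·5
1 = −2·27 + 5·11
1 = 5·38 − 7·27
Hence 27⁻¹ ≡ -7 ≡ 31 (mod 38).

31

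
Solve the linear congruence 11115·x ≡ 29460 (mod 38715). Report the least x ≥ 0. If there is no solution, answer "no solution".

First find gcd(11115, 38715):
38715 = 3×11115 + 5370
11115 = 2×5370 + 375
5370 = 14×375 + 120
375 = 3×120 + 15
120 = 8×15 + 0
gcd = 15 and 15 | 29460, so solutions exist. Divide through by 15: 741x ≡ 1964 (mod 2581).
Now find 741⁻¹ mod 2581:
2581 = 3·741 + 358
741 = 2·358 + 25
358 = 14·25 + 8
25 = 3·8 + 1
8 = 8·1 + 0
Back-substitute:
1 = 25 − 3·8
1 = −3·358 + 43·25
1 = 43·741 − 89·358
1 = −89·2581 + 310·741
So 741⁻¹ ≡ 310 (mod 2581).
Then x ≡ 310·1964 ≡ 2305 (mod 2581); the smallest non-negative solution is x = 2305.

2305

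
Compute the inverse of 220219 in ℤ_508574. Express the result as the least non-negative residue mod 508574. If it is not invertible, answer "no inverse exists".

gcd(508574, 220219) by repeated division:
508574 = 2*220219 + 68136
220219 = 3*68136 + 15811
68136 = 4*15811 + 4892
15811 = 3*4892 + 1135
4892 = 4*1135 + 352
1135 = 3*352 + 79
352 = 4*79 + 36
79 = 2*36 + 7
36 = 5*7 + 1
7 = 7*1 + 0
The gcd is 1. Working backward:
1 = 36 − 5·7
1 = −5·79 + 11·36
1 = 11·352 − 49·79
1 = −49·1135 + 158·352
1 = 158·4892 − 681·1135
1 = −681·15811 + 2201·4892
1 = 2201·68136 − 9485·15811
1 = −9485·220219 + 30656·68136
1 = 30656·508574 − 70797·220219
So 220219·(-70797) ≡ 1 (mod 508574), and -70797 ≡ 437777 (mod 508574).

437777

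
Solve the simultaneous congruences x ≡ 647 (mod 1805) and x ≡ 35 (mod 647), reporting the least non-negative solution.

592687

Write x = 647 + 1805·k. Then 1805·k ≡ 35 − 647 ≡ 35 (mod 647).
Need 1805⁻¹ mod 647. Extended Euclid on (647, 511):
647 = 1*511 + 136
511 = 3*136 + 103
136 = 1*103 + 33
103 = 3*33 + 4
33 = 8*4 + 1
4 = 4*1 + 0
Back-substitute:
1 = 33 − 8·4
1 = −8·103 + 25·33
1 = 25·136 − 33·103
1 = −33·511 + 124·136
1 = 124·647 − 157·511
1805⁻¹ ≡ 490 (mod 647), so k ≡ 490·35 ≡ 328 (mod 647).
x = 647 + 1805·328 = 592687.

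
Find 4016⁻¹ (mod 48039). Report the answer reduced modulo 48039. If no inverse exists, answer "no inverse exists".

1256

Apply the Euclidean algorithm to 48039 and 4016:
48039 = 11×4016 + 3863
4016 = 1×3863 + 153
3863 = 25×153 + 38
153 = 4×38 + 1
38 = 38×1 + 0
The gcd is 1. Working backward:
1 = 153 − 4·38
1 = −4·3863 + 101·153
1 = 101·4016 − 105·3863
1 = −105·48039 + 1256·4016
So 4016·1256 ≡ 1 (mod 48039).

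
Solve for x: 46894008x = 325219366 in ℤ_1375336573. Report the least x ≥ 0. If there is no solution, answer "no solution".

First find gcd(46894008, 1375336573):
1375336573 = 29·46894008 + 15410341
46894008 = 3·15410341 + 662985
15410341 = 23·662985 + 161686
662985 = 4·161686 + 16241
161686 = 9·16241 + 15517
16241 = 1·15517 + 724
15517 = 21·724 + 313
724 = 2·313 + 98
313 = 3·98 + 19
98 = 5·19 + 3
19 = 6·3 + 1
3 = 3·1 + 0
gcd = 1, so a unique solution mod 1375336573 exists.
Back-substitute for the Bézout coefficients:
1 = 19 − 6·3
1 = −6·98 + 31·19
1 = 31·313 − 99·98
1 = −99·724 + 229·313
1 = 229·15517 − 4908·724
1 = −4908·16241 + 5137·15517
1 = 5137·161686 − 51141·16241
1 = −51141·662985 + 209701·161686
1 = 209701·15410341 − 4874264·662985
1 = −4874264·46894008 + 14832493·15410341
1 = 14832493·1375336573 − 435016561·46894008
So 46894008·(-435016561) ≡ 1 (mod 1375336573), giving 46894008⁻¹ ≡ 940320012.
x ≡ 46894008⁻¹·325219366 ≡ 940320012·325219366 ≡ 482664461 (mod 1375336573).

482664461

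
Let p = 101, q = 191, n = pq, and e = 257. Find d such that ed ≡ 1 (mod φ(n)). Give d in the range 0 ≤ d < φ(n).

7393

φ(n) = (p−1)(q−1) = 100·190 = 19000.
Need d with 257·d ≡ 1 (mod 19000). Apply the extended Euclidean algorithm:
19000 = 73*257 + 239
257 = 1*239 + 18
239 = 13*18 + 5
18 = 3*5 + 3
5 = 1*3 + 2
3 = 1*2 + 1
2 = 2*1 + 0
Back-substitute:
1 = 3 − 2
1 = −5 + 2·3
1 = 2·18 − 7·5
1 = −7·239 + 93·18
1 = 93·257 − 100·239
1 = −100·19000 + 7393·257
So 257·7393 ≡ 1 (mod 19000), hence d = 7393.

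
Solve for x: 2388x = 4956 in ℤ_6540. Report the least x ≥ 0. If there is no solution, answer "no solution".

First find gcd(2388, 6540):
6540 = 2*2388 + 1764
2388 = 1*1764 + 624
1764 = 2*624 + 516
624 = 1*516 + 108
516 = 4*108 + 84
108 = 1*84 + 24
84 = 3*24 + 12
24 = 2*12 + 0
gcd = 12 and 12 | 4956, so solutions exist. Divide through by 12: 199x ≡ 413 (mod 545).
Now find 199⁻¹ mod 545:
545 = 2·199 + 147
199 = 1·147 + 52
147 = 2·52 + 43
52 = 1·43 + 9
43 = 4·9 + 7
9 = 1·7 + 2
7 = 3·2 + 1
2 = 2·1 + 0
Back-substitute:
1 = 7 − 3·2
1 = −3·9 + 4·7
1 = 4·43 − 19·9
1 = −19·52 + 23·43
1 = 23·147 − 65·52
1 = −65·199 + 88·147
1 = 88·545 − 241·199
So 199·(-241) ≡ 1 (mod 545), i.e. 199⁻¹ ≡ 304.
Then x ≡ 304·413 ≡ 202 (mod 545); the smallest non-negative solution is x = 202.

202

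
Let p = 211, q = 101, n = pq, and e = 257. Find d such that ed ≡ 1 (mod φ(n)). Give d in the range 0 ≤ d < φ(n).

5393

φ(n) = (p−1)(q−1) = 210·100 = 21000.
Need d with 257·d ≡ 1 (mod 21000). Apply the extended Euclidean algorithm:
21000 = 81×257 + 183
257 = 1×183 + 74
183 = 2×74 + 35
74 = 2×35 + 4
35 = 8×4 + 3
4 = 1×3 + 1
3 = 3×1 + 0
Back-substitute:
1 = 4 − 3
1 = −35 + 9·4
1 = 9·74 − 19·35
1 = −19·183 + 47·74
1 = 47·257 − 66·183
1 = −66·21000 + 5393·257
So 257·5393 ≡ 1 (mod 21000), hence d = 5393.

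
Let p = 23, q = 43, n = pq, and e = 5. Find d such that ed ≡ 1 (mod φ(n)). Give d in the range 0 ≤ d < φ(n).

φ(n) = (p−1)(q−1) = 22·42 = 924.
Need d with 5·d ≡ 1 (mod 924). Apply the extended Euclidean algorithm:
924 = 184*5 + 4
5 = 1*4 + 1
4 = 4*1 + 0
Back-substitute:
1 = 5 − 4
1 = −924 + 185·5
So 5·185 ≡ 1 (mod 924), hence d = 185.

185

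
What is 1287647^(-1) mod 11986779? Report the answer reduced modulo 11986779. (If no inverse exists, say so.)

1962284

Extended Euclidean algorithm:
11986779 = 9·1287647 + 397956
1287647 = 3·397956 + 93779
397956 = 4·93779 + 22840
93779 = 4·22840 + 2419
22840 = 9·2419 + 1069
2419 = 2·1069 + 281
1069 = 3·281 + 226
281 = 1·226 + 55
226 = 4·55 + 6
55 = 9·6 + 1
6 = 6·1 + 0
The gcd is 1. Working backward:
1 = 55 − 9·6
1 = −9·226 + 37·55
1 = 37·281 − 46·226
1 = −46·1069 + 175·281
1 = 175·2419 − 396·1069
1 = −396·22840 + 3739·2419
1 = 3739·93779 − 15352·22840
1 = −15352·397956 + 65147·93779
1 = 65147·1287647 − 210793·397956
1 = −210793·11986779 + 1962284·1287647
So 1287647·1962284 ≡ 1 (mod 11986779).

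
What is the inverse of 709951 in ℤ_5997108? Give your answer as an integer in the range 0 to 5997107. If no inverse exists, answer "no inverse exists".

1417603

gcd(5997108, 709951) by repeated division:
5997108 = 8·709951 + 317500
709951 = 2·317500 + 74951
317500 = 4·74951 + 17696
74951 = 4·17696 + 4167
17696 = 4·4167 + 1028
4167 = 4·1028 + 55
1028 = 18·55 + 38
55 = 1·38 + 17
38 = 2·17 + 4
17 = 4·4 + 1
4 = 4·1 + 0
The gcd is 1. Working backward:
1 = 17 − 4·4
1 = −4·38 + 9·17
1 = 9·55 − 13·38
1 = −13·1028 + 243·55
1 = 243·4167 − 985·1028
1 = −985·17696 + 4183·4167
1 = 4183·74951 − 17717·17696
1 = −17717·317500 + 75051·74951
1 = 75051·709951 − 167819·317500
1 = −167819·5997108 + 1417603·709951
So 709951·1417603 ≡ 1 (mod 5997108).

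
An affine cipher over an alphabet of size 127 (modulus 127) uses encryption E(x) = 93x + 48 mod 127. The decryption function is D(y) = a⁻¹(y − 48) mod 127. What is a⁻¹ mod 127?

Apply the Euclidean algorithm to 127 and 93:
127 = 1×93 + 34
93 = 2×34 + 25
34 = 1×25 + 9
25 = 2×9 + 7
9 = 1×7 + 2
7 = 3×2 + 1
2 = 2×1 + 0
gcd = 1, so the inverse exists. Back-substitute:
1 = 7 − 3·2
1 = −3·9 + 4·7
1 = 4·25 − 11·9
1 = −11·34 + 15·25
1 = 15·93 − 41·34
1 = −41·127 + 56·93
So 93·56 ≡ 1 (mod 127).

56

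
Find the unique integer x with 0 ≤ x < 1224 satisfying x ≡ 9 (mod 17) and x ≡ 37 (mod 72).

Write x = 9 + 17·k. Then 17·k ≡ 37 − 9 ≡ 28 (mod 72).
Need 17⁻¹ mod 72. Extended Euclid on (72, 17):
72 = 4×17 + 4
17 = 4×4 + 1
4 = 4×1 + 0
Back-substitute:
1 = 17 − 4·4
1 = −4·72 + 17·17
17⁻¹ ≡ 17 (mod 72), so k ≡ 17·28 ≡ 44 (mod 72).
x = 9 + 17·44 = 757.

757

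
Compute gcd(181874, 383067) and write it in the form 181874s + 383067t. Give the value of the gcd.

1

Repeated division:
383067 = 2×181874 + 19319
181874 = 9×19319 + 8003
19319 = 2×8003 + 3313
8003 = 2×3313 + 1377
3313 = 2×1377 + 559
1377 = 2×559 + 259
559 = 2×259 + 41
259 = 6×41 + 13
41 = 3×13 + 2
13 = 6×2 + 1
2 = 2×1 + 0
gcd(181874, 383067) = 1.
Back-substituting:
1 = 13 − 6·2
1 = −6·41 + 19·13
1 = 19·259 − 120·41
1 = −120·559 + 259·259
1 = 259·1377 − 638·559
1 = −638·3313 + 1535·1377
1 = 1535·8003 − 3708·3313
1 = −3708·19319 + 8951·8003
1 = 8951·181874 − 84267·19319
1 = −84267·383067 + 177485·181874
So 1 = (-84267)·383067 + (177485)·181874.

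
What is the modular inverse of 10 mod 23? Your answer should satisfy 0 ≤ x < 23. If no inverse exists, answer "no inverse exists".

Apply the Euclidean algorithm to 23 and 10:
23 = 2*10 + 3
10 = 3*3 + 1
3 = 3*1 + 0
Since gcd(10, 23) = 1, back-substitute to write 1 as a combination:
1 = 10 − 3·3
1 = −3·23 + 7·10
So 10·7 ≡ 1 (mod 23).

7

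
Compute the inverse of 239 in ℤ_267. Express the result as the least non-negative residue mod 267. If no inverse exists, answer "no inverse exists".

143

gcd(267, 239) by repeated division:
267 = 1*239 + 28
239 = 8*28 + 15
28 = 1*15 + 13
15 = 1*13 + 2
13 = 6*2 + 1
2 = 2*1 + 0
gcd = 1, so the inverse exists. Back-substitute:
1 = 13 − 6·2
1 = −6·15 + 7·13
1 = 7·28 − 13·15
1 = −13·239 + 111·28
1 = 111·267 − 124·239
Hence 239⁻¹ ≡ -124 ≡ 143 (mod 267).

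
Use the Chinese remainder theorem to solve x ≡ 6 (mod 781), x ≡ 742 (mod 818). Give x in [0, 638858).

Write x = 6 + 781·k. Then 781·k ≡ 742 − 6 ≡ 736 (mod 818).
Need 781⁻¹ mod 818. Extended Euclid on (818, 781):
818 = 1·781 + 37
781 = 21·37 + 4
37 = 9·4 + 1
4 = 4·1 + 0
Back-substitute:
1 = 37 − 9·4
1 = −9·781 + 190·37
1 = 190·818 − 199·781
781⁻¹ ≡ 619 (mod 818), so k ≡ 619·736 ≡ 776 (mod 818).
x = 6 + 781·776 = 606062.

606062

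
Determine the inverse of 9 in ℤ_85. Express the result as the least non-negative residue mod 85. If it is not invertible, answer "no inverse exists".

19

Extended Euclidean algorithm:
85 = 9×9 + 4
9 = 2×4 + 1
4 = 4×1 + 0
Since gcd(9, 85) = 1, back-substitute to write 1 as a combination:
1 = 9 − 2·4
1 = −2·85 + 19·9
So 9·19 ≡ 1 (mod 85).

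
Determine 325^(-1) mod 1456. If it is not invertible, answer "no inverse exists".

no inverse exists

Compute gcd(325, 1456):
1456 = 4*325 + 156
325 = 2*156 + 13
156 = 12*13 + 0
The gcd is 13, not 1, hence no inverse exists.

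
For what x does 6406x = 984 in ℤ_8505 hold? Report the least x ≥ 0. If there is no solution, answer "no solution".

First find gcd(6406, 8505):
8505 = 1*6406 + 2099
6406 = 3*2099 + 109
2099 = 19*109 + 28
109 = 3*28 + 25
28 = 1*25 + 3
25 = 8*3 + 1
3 = 3*1 + 0
gcd = 1, so a unique solution mod 8505 exists.
Back-substitute for the Bézout coefficients:
1 = 25 − 8·3
1 = −8·28 + 9·25
1 = 9·109 − 35·28
1 = −35·2099 + 674·109
1 = 674·6406 − 2057·2099
1 = −2057·8505 + 2731·6406
So 6406·(2731) ≡ 1 (mod 8505), giving 6406⁻¹ ≡ 2731.
x ≡ 6406⁻¹·984 ≡ 2731·984 ≡ 8229 (mod 8505).

8229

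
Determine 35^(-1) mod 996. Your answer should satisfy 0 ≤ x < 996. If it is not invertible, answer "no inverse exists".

Extended Euclidean algorithm:
996 = 28*35 + 16
35 = 2*16 + 3
16 = 5*3 + 1
3 = 3*1 + 0
The gcd is 1. Working backward:
1 = 16 − 5·3
1 = −5·35 + 11·16
1 = 11·996 − 313·35
Thus 35·(-313) ≡ 1 (mod 996); reducing, -313 mod 996 = 683.

683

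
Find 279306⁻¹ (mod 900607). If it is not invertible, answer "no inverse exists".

31261

Run Euclid on (900607, 279306):
900607 = 3*279306 + 62689
279306 = 4*62689 + 28550
62689 = 2*28550 + 5589
28550 = 5*5589 + 605
5589 = 9*605 + 144
605 = 4*144 + 29
144 = 4*29 + 28
29 = 1*28 + 1
28 = 28*1 + 0
The gcd is 1. Working backward:
1 = 29 − 28
1 = −144 + 5·29
1 = 5·605 − 21·144
1 = −21·5589 + 194·605
1 = 194·28550 − 991·5589
1 = −991·62689 + 2176·28550
1 = 2176·279306 − 9695·62689
1 = −9695·900607 + 31261·279306
So 279306·31261 ≡ 1 (mod 900607).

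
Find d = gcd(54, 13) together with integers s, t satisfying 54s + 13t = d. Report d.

Apply Euclid's algorithm to 54 and 13:
54 = 4*13 + 2
13 = 6*2 + 1
2 = 2*1 + 0
gcd(54, 13) = 1.
Working backward:
1 = 13 − 6·2
1 = −6·54 + 25·13
So 1 = (-6)·54 + (25)·13.

1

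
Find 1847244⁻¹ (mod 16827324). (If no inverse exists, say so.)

no inverse exists

Euclidean algorithm on 16827324, 1847244:
16827324 = 9×1847244 + 202128
1847244 = 9×202128 + 28092
202128 = 7×28092 + 5484
28092 = 5×5484 + 672
5484 = 8×672 + 108
672 = 6×108 + 24
108 = 4×24 + 12
24 = 2×12 + 0
The gcd is 12, not 1, hence no inverse exists.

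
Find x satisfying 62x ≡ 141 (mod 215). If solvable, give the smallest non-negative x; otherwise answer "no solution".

193

First find gcd(62, 215):
215 = 3·62 + 29
62 = 2·29 + 4
29 = 7·4 + 1
4 = 4·1 + 0
gcd = 1, so a unique solution mod 215 exists.
Back-substitute for the Bézout coefficients:
1 = 29 − 7·4
1 = −7·62 + 15·29
1 = 15·215 − 52·62
So 62·(-52) ≡ 1 (mod 215), giving 62⁻¹ ≡ 163.
x ≡ 62⁻¹·141 ≡ 163·141 ≡ 193 (mod 215).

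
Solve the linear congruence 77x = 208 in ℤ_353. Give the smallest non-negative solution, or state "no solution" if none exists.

209

First find gcd(77, 353):
353 = 4·77 + 45
77 = 1·45 + 32
45 = 1·32 + 13
32 = 2·13 + 6
13 = 2·6 + 1
6 = 6·1 + 0
gcd = 1, so a unique solution mod 353 exists.
Back-substitute for the Bézout coefficients:
1 = 13 − 2·6
1 = −2·32 + 5·13
1 = 5·45 − 7·32
1 = −7·77 + 12·45
1 = 12·353 − 55·77
So 77·(-55) ≡ 1 (mod 353), giving 77⁻¹ ≡ 298.
x ≡ 77⁻¹·208 ≡ 298·208 ≡ 209 (mod 353).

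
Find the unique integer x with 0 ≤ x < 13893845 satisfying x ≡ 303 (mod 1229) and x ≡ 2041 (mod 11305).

9373886

Write x = 303 + 1229·k. Then 1229·k ≡ 2041 − 303 ≡ 1738 (mod 11305).
Need 1229⁻¹ mod 11305. Extended Euclid on (11305, 1229):
11305 = 9×1229 + 244
1229 = 5×244 + 9
244 = 27×9 + 1
9 = 9×1 + 0
Back-substitute:
1 = 244 − 27·9
1 = −27·1229 + 136·244
1 = 136·11305 − 1251·1229
1229⁻¹ ≡ 10054 (mod 11305), so k ≡ 10054·1738 ≡ 7627 (mod 11305).
x = 303 + 1229·7627 = 9373886.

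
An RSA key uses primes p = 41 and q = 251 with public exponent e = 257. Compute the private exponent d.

7393

φ(n) = (p−1)(q−1) = 40·250 = 10000.
Need d with 257·d ≡ 1 (mod 10000). Apply the extended Euclidean algorithm:
10000 = 38*257 + 234
257 = 1*234 + 23
234 = 10*23 + 4
23 = 5*4 + 3
4 = 1*3 + 1
3 = 3*1 + 0
Back-substitute:
1 = 4 − 3
1 = −23 + 6·4
1 = 6·234 − 61·23
1 = −61·257 + 67·234
1 = 67·10000 − 2607·257
So 257·(-2607) ≡ 1 (mod 10000), hence d ≡ -2607 ≡ 7393 (mod 10000).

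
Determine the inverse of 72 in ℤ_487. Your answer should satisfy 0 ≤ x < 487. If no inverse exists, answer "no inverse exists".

gcd(487, 72) by repeated division:
487 = 6·72 + 55
72 = 1·55 + 17
55 = 3·17 + 4
17 = 4·4 + 1
4 = 4·1 + 0
gcd = 1, so the inverse exists. Back-substitute:
1 = 17 − 4·4
1 = −4·55 + 13·17
1 = 13·72 − 17·55
1 = −17·487 + 115·72
So 72·115 ≡ 1 (mod 487).

115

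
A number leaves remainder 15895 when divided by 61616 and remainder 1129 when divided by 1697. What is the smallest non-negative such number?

Write x = 15895 + 61616·k. Then 61616·k ≡ 1129 − 15895 ≡ 507 (mod 1697).
Need 61616⁻¹ mod 1697. Extended Euclid on (1697, 524):
1697 = 3*524 + 125
524 = 4*125 + 24
125 = 5*24 + 5
24 = 4*5 + 4
5 = 1*4 + 1
4 = 4*1 + 0
Back-substitute:
1 = 5 − 4
1 = −24 + 5·5
1 = 5·125 − 26·24
1 = −26·524 + 109·125
1 = 109·1697 − 353·524
61616⁻¹ ≡ 1344 (mod 1697), so k ≡ 1344·507 ≡ 911 (mod 1697).
x = 15895 + 61616·911 = 56148071.

56148071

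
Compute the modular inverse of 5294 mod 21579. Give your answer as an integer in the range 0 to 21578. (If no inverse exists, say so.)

1178

Apply the Euclidean algorithm to 21579 and 5294:
21579 = 4×5294 + 403
5294 = 13×403 + 55
403 = 7×55 + 18
55 = 3×18 + 1
18 = 18×1 + 0
gcd = 1, so the inverse exists. Back-substitute:
1 = 55 − 3·18
1 = −3·403 + 22·55
1 = 22·5294 − 289·403
1 = −289·21579 + 1178·5294
So 5294·1178 ≡ 1 (mod 21579).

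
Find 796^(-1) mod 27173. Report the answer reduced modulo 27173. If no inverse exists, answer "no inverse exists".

Extended Euclidean algorithm:
27173 = 34×796 + 109
796 = 7×109 + 33
109 = 3×33 + 10
33 = 3×10 + 3
10 = 3×3 + 1
3 = 3×1 + 0
gcd = 1, so the inverse exists. Back-substitute:
1 = 10 − 3·3
1 = −3·33 + 10·10
1 = 10·109 − 33·33
1 = −33·796 + 241·109
1 = 241·27173 − 8227·796
Thus 796·(-8227) ≡ 1 (mod 27173); reducing, -8227 mod 27173 = 18946.

18946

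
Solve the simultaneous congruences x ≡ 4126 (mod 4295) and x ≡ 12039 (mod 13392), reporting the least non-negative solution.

27144231

Write x = 4126 + 4295·k. Then 4295·k ≡ 12039 − 4126 ≡ 7913 (mod 13392).
Need 4295⁻¹ mod 13392. Extended Euclid on (13392, 4295):
13392 = 3·4295 + 507
4295 = 8·507 + 239
507 = 2·239 + 29
239 = 8·29 + 7
29 = 4·7 + 1
7 = 7·1 + 0
Back-substitute:
1 = 29 − 4·7
1 = −4·239 + 33·29
1 = 33·507 − 70·239
1 = −70·4295 + 593·507
1 = 593·13392 − 1849·4295
4295⁻¹ ≡ 11543 (mod 13392), so k ≡ 11543·7913 ≡ 6319 (mod 13392).
x = 4126 + 4295·6319 = 27144231.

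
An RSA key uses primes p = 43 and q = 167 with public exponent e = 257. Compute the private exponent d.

2957

φ(n) = (p−1)(q−1) = 42·166 = 6972.
Need d with 257·d ≡ 1 (mod 6972). Apply the extended Euclidean algorithm:
6972 = 27·257 + 33
257 = 7·33 + 26
33 = 1·26 + 7
26 = 3·7 + 5
7 = 1·5 + 2
5 = 2·2 + 1
2 = 2·1 + 0
Back-substitute:
1 = 5 − 2·2
1 = −2·7 + 3·5
1 = 3·26 − 11·7
1 = −11·33 + 14·26
1 = 14·257 − 109·33
1 = −109·6972 + 2957·257
So 257·2957 ≡ 1 (mod 6972), hence d = 2957.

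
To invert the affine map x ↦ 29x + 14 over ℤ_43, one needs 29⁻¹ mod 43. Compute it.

Run Euclid on (43, 29):
43 = 1·29 + 14
29 = 2·14 + 1
14 = 14·1 + 0
Since gcd(29, 43) = 1, back-substitute to write 1 as a combination:
1 = 29 − 2·14
1 = −2·43 + 3·29
So 29·3 ≡ 1 (mod 43).

3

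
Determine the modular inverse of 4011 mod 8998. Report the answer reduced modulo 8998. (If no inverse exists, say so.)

gcd(8998, 4011) by repeated division:
8998 = 2*4011 + 976
4011 = 4*976 + 107
976 = 9*107 + 13
107 = 8*13 + 3
13 = 4*3 + 1
3 = 3*1 + 0
The gcd is 1. Working backward:
1 = 13 − 4·3
1 = −4·107 + 33·13
1 = 33·976 − 301·107
1 = −301·4011 + 1237·976
1 = 1237·8998 − 2775·4011
Thus 4011·(-2775) ≡ 1 (mod 8998); reducing, -2775 mod 8998 = 6223.

6223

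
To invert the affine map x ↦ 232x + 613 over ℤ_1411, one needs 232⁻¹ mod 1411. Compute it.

Apply the Euclidean algorithm to 1411 and 232:
1411 = 6·232 + 19
232 = 12·19 + 4
19 = 4·4 + 3
4 = 1·3 + 1
3 = 3·1 + 0
Since gcd(232, 1411) = 1, back-substitute to write 1 as a combination:
1 = 4 − 3
1 = −19 + 5·4
1 = 5·232 − 61·19
1 = −61·1411 + 371·232
So 232·371 ≡ 1 (mod 1411).

371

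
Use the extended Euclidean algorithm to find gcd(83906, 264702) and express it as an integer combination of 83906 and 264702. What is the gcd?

Repeated division:
264702 = 3×83906 + 12984
83906 = 6×12984 + 6002
12984 = 2×6002 + 980
6002 = 6×980 + 122
980 = 8×122 + 4
122 = 30×4 + 2
4 = 2×2 + 0
gcd(83906, 264702) = 2.
Working backward:
2 = 122 − 30·4
2 = −30·980 + 241·122
2 = 241·6002 − 1476·980
2 = −1476·12984 + 3193·6002
2 = 3193·83906 − 20634·12984
2 = −20634·264702 + 65095·83906
So 2 = (-20634)·264702 + (65095)·83906.

2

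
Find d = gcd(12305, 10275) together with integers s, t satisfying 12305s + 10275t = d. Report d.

5

Euclidean algorithm:
12305 = 1×10275 + 2030
10275 = 5×2030 + 125
2030 = 16×125 + 30
125 = 4×30 + 5
30 = 6×5 + 0
gcd(12305, 10275) = 5.
Express as a combination:
5 = 125 − 4·30
5 = −4·2030 + 65·125
5 = 65·10275 − 329·2030
5 = −329·12305 + 394·10275
So 5 = (-329)·12305 + (394)·10275.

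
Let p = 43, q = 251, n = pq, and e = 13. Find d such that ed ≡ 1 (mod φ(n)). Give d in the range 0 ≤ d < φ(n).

8077

φ(n) = (p−1)(q−1) = 42·250 = 10500.
Need d with 13·d ≡ 1 (mod 10500). Apply the extended Euclidean algorithm:
10500 = 807*13 + 9
13 = 1*9 + 4
9 = 2*4 + 1
4 = 4*1 + 0
Back-substitute:
1 = 9 − 2·4
1 = −2·13 + 3·9
1 = 3·10500 − 2423·13
So 13·(-2423) ≡ 1 (mod 10500), hence d ≡ -2423 ≡ 8077 (mod 10500).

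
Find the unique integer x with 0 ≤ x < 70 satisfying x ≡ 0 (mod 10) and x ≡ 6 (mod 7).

Write x = 0 + 10·k. Then 10·k ≡ 6 − 0 ≡ 6 (mod 7).
Need 10⁻¹ mod 7. Extended Euclid on (7, 3):
7 = 2×3 + 1
3 = 3×1 + 0
Back-substitute:
1 = 7 − 2·3
10⁻¹ ≡ 5 (mod 7), so k ≡ 5·6 ≡ 2 (mod 7).
x = 0 + 10·2 = 20.

20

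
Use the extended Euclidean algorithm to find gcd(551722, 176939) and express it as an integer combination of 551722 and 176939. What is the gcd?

1

Euclidean algorithm:
551722 = 3*176939 + 20905
176939 = 8*20905 + 9699
20905 = 2*9699 + 1507
9699 = 6*1507 + 657
1507 = 2*657 + 193
657 = 3*193 + 78
193 = 2*78 + 37
78 = 2*37 + 4
37 = 9*4 + 1
4 = 4*1 + 0
gcd(551722, 176939) = 1.
Back-substituting:
1 = 37 − 9·4
1 = −9·78 + 19·37
1 = 19·193 − 47·78
1 = −47·657 + 160·193
1 = 160·1507 − 367·657
1 = −367·9699 + 2362·1507
1 = 2362·20905 − 5091·9699
1 = −5091·176939 + 43090·20905
1 = 43090·551722 − 134361·176939
So 1 = (43090)·551722 + (-134361)·176939.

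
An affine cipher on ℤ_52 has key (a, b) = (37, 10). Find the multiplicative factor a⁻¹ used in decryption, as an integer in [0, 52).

45

Run Euclid on (52, 37):
52 = 1·37 + 15
37 = 2·15 + 7
15 = 2·7 + 1
7 = 7·1 + 0
gcd = 1, so the inverse exists. Back-substitute:
1 = 15 − 2·7
1 = −2·37 + 5·15
1 = 5·52 − 7·37
Thus 37·(-7) ≡ 1 (mod 52); reducing, -7 mod 52 = 45.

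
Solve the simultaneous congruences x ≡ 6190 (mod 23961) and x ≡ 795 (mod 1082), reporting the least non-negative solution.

13879609

Write x = 6190 + 23961·k. Then 23961·k ≡ 795 − 6190 ≡ 15 (mod 1082).
Need 23961⁻¹ mod 1082. Extended Euclid on (1082, 157):
1082 = 6*157 + 140
157 = 1*140 + 17
140 = 8*17 + 4
17 = 4*4 + 1
4 = 4*1 + 0
Back-substitute:
1 = 17 − 4·4
1 = −4·140 + 33·17
1 = 33·157 − 37·140
1 = −37·1082 + 255·157
23961⁻¹ ≡ 255 (mod 1082), so k ≡ 255·15 ≡ 579 (mod 1082).
x = 6190 + 23961·579 = 13879609.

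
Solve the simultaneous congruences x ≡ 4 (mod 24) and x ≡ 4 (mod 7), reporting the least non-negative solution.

4

Write x = 4 + 24·k. Then 24·k ≡ 4 − 4 ≡ 0 (mod 7).
Need 24⁻¹ mod 7. Extended Euclid on (7, 3):
7 = 2·3 + 1
3 = 3·1 + 0
Back-substitute:
1 = 7 − 2·3
24⁻¹ ≡ 5 (mod 7), so k ≡ 5·0 ≡ 0 (mod 7).
x = 4 + 24·0 = 4.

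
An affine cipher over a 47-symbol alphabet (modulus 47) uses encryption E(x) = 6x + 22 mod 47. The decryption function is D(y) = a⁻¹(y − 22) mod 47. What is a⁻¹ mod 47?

Apply the Euclidean algorithm to 47 and 6:
47 = 7*6 + 5
6 = 1*5 + 1
5 = 5*1 + 0
Since gcd(6, 47) = 1, back-substitute to write 1 as a combination:
1 = 6 − 5
1 = −47 + 8·6
So 6·8 ≡ 1 (mod 47).

8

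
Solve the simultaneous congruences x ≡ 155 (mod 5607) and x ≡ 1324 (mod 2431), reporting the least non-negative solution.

11096408

Write x = 155 + 5607·k. Then 5607·k ≡ 1324 − 155 ≡ 1169 (mod 2431).
Need 5607⁻¹ mod 2431. Extended Euclid on (2431, 745):
2431 = 3*745 + 196
745 = 3*196 + 157
196 = 1*157 + 39
157 = 4*39 + 1
39 = 39*1 + 0
Back-substitute:
1 = 157 − 4·39
1 = −4·196 + 5·157
1 = 5·745 − 19·196
1 = −19·2431 + 62·745
5607⁻¹ ≡ 62 (mod 2431), so k ≡ 62·1169 ≡ 1979 (mod 2431).
x = 155 + 5607·1979 = 11096408.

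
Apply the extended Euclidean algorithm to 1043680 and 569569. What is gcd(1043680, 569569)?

11

Repeated division:
1043680 = 1*569569 + 474111
569569 = 1*474111 + 95458
474111 = 4*95458 + 92279
95458 = 1*92279 + 3179
92279 = 29*3179 + 88
3179 = 36*88 + 11
88 = 8*11 + 0
gcd(1043680, 569569) = 11.
Express as a combination:
11 = 3179 − 36·88
11 = −36·92279 + 1045·3179
11 = 1045·95458 − 1081·92279
11 = −1081·474111 + 5369·95458
11 = 5369·569569 − 6450·474111
11 = −6450·1043680 + 11819·569569
So 11 = (-6450)·1043680 + (11819)·569569.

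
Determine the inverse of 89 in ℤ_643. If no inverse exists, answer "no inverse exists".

289

Run Euclid on (643, 89):
643 = 7×89 + 20
89 = 4×20 + 9
20 = 2×9 + 2
9 = 4×2 + 1
2 = 2×1 + 0
The gcd is 1. Working backward:
1 = 9 − 4·2
1 = −4·20 + 9·9
1 = 9·89 − 40·20
1 = −40·643 + 289·89
So 89·289 ≡ 1 (mod 643).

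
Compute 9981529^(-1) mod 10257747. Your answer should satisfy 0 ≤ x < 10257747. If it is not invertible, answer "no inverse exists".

Apply the Euclidean algorithm to 10257747 and 9981529:
10257747 = 1·9981529 + 276218
9981529 = 36·276218 + 37681
276218 = 7·37681 + 12451
37681 = 3·12451 + 328
12451 = 37·328 + 315
328 = 1·315 + 13
315 = 24·13 + 3
13 = 4·3 + 1
3 = 3·1 + 0
Since gcd(9981529, 10257747) = 1, back-substitute to write 1 as a combination:
1 = 13 − 4·3
1 = −4·315 + 97·13
1 = 97·328 − 101·315
1 = −101·12451 + 3834·328
1 = 3834·37681 − 11603·12451
1 = −11603·276218 + 85055·37681
1 = 85055·9981529 − 3073583·276218
1 = −3073583·10257747 + 3158638·9981529
So 9981529·3158638 ≡ 1 (mod 10257747).

3158638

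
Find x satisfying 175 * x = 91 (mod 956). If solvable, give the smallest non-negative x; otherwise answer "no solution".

First find gcd(175, 956):
956 = 5*175 + 81
175 = 2*81 + 13
81 = 6*13 + 3
13 = 4*3 + 1
3 = 3*1 + 0
gcd = 1, so a unique solution mod 956 exists.
Back-substitute for the Bézout coefficients:
1 = 13 − 4·3
1 = −4·81 + 25·13
1 = 25·175 − 54·81
1 = −54·956 + 295·175
So 175·(295) ≡ 1 (mod 956), giving 175⁻¹ ≡ 295.
x ≡ 175⁻¹·91 ≡ 295·91 ≡ 77 (mod 956).

77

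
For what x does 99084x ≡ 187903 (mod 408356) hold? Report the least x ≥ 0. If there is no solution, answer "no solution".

no solution

gcd(99084, 408356):
408356 = 4·99084 + 12020
99084 = 8·12020 + 2924
12020 = 4·2924 + 324
2924 = 9·324 + 8
324 = 40·8 + 4
8 = 2·4 + 0
gcd = 4, but 4 ∤ 187903, so the congruence has no solution.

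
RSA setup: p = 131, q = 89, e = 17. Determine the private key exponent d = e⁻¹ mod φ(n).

φ(n) = (p−1)(q−1) = 130·88 = 11440.
Need d with 17·d ≡ 1 (mod 11440). Apply the extended Euclidean algorithm:
11440 = 672×17 + 16
17 = 1×16 + 1
16 = 16×1 + 0
Back-substitute:
1 = 17 − 16
1 = −11440 + 673·17
So 17·673 ≡ 1 (mod 11440), hence d = 673.

673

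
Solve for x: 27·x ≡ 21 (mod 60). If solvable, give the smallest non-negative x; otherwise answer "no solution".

3

First find gcd(27, 60):
60 = 2*27 + 6
27 = 4*6 + 3
6 = 2*3 + 0
gcd = 3 and 3 | 21, so solutions exist. Divide through by 3: 9x ≡ 7 (mod 20).
Now find 9⁻¹ mod 20:
20 = 2*9 + 2
9 = 4*2 + 1
2 = 2*1 + 0
Back-substitute:
1 = 9 − 4·2
1 = −4·20 + 9·9
So 9⁻¹ ≡ 9 (mod 20).
Then x ≡ 9·7 ≡ 3 (mod 20); the smallest non-negative solution is x = 3.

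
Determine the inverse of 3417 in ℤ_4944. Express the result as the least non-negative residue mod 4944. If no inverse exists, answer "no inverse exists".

no inverse exists

Euclidean algorithm on 4944, 3417:
4944 = 1×3417 + 1527
3417 = 2×1527 + 363
1527 = 4×363 + 75
363 = 4×75 + 63
75 = 1×63 + 12
63 = 5×12 + 3
12 = 4×3 + 0
Since gcd = 3 > 1, 3417 is not a unit mod 4944.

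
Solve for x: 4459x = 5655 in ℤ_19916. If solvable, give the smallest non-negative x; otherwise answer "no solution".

First find gcd(4459, 19916):
19916 = 4*4459 + 2080
4459 = 2*2080 + 299
2080 = 6*299 + 286
299 = 1*286 + 13
286 = 22*13 + 0
gcd = 13 and 13 | 5655, so solutions exist. Divide through by 13: 343x ≡ 435 (mod 1532).
Now find 343⁻¹ mod 1532:
1532 = 4×343 + 160
343 = 2×160 + 23
160 = 6×23 + 22
23 = 1×22 + 1
22 = 22×1 + 0
Back-substitute:
1 = 23 − 22
1 = −160 + 7·23
1 = 7·343 − 15·160
1 = −15·1532 + 67·343
So 343⁻¹ ≡ 67 (mod 1532).
Then x ≡ 67·435 ≡ 37 (mod 1532); the smallest non-negative solution is x = 37.

37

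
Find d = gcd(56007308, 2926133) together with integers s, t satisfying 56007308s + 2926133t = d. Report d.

7

Apply Euclid's algorithm to 56007308 and 2926133:
56007308 = 19·2926133 + 410781
2926133 = 7·410781 + 50666
410781 = 8·50666 + 5453
50666 = 9·5453 + 1589
5453 = 3·1589 + 686
1589 = 2·686 + 217
686 = 3·217 + 35
217 = 6·35 + 7
35 = 5·7 + 0
gcd(56007308, 2926133) = 7.
Express as a combination:
7 = 217 − 6·35
7 = −6·686 + 19·217
7 = 19·1589 − 44·686
7 = −44·5453 + 151·1589
7 = 151·50666 − 1403·5453
7 = −1403·410781 + 11375·50666
7 = 11375·2926133 − 81028·410781
7 = −81028·56007308 + 1550907·2926133
So 7 = (-81028)·56007308 + (1550907)·2926133.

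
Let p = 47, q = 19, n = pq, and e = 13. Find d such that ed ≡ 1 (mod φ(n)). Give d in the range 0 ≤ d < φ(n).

φ(n) = (p−1)(q−1) = 46·18 = 828.
Need d with 13·d ≡ 1 (mod 828). Apply the extended Euclidean algorithm:
828 = 63·13 + 9
13 = 1·9 + 4
9 = 2·4 + 1
4 = 4·1 + 0
Back-substitute:
1 = 9 − 2·4
1 = −2·13 + 3·9
1 = 3·828 − 191·13
So 13·(-191) ≡ 1 (mod 828), hence d ≡ -191 ≡ 637 (mod 828).

637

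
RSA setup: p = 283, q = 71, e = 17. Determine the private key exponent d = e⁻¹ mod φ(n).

φ(n) = (p−1)(q−1) = 282·70 = 19740.
Need d with 17·d ≡ 1 (mod 19740). Apply the extended Euclidean algorithm:
19740 = 1161·17 + 3
17 = 5·3 + 2
3 = 1·2 + 1
2 = 2·1 + 0
Back-substitute:
1 = 3 − 2
1 = −17 + 6·3
1 = 6·19740 − 6967·17
So 17·(-6967) ≡ 1 (mod 19740), hence d ≡ -6967 ≡ 12773 (mod 19740).

12773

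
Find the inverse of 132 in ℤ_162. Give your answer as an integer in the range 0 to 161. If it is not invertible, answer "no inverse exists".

no inverse exists

Compute gcd(132, 162):
162 = 1×132 + 30
132 = 4×30 + 12
30 = 2×12 + 6
12 = 2×6 + 0
gcd(132, 162) = 6 ≠ 1, so 132 has no multiplicative inverse modulo 162.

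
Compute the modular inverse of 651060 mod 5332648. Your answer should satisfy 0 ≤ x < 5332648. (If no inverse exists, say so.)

Euclidean algorithm on 5332648, 651060:
5332648 = 8×651060 + 124168
651060 = 5×124168 + 30220
124168 = 4×30220 + 3288
30220 = 9×3288 + 628
3288 = 5×628 + 148
628 = 4×148 + 36
148 = 4×36 + 4
36 = 9×4 + 0
Since gcd = 4 > 1, 651060 is not a unit mod 5332648.

no inverse exists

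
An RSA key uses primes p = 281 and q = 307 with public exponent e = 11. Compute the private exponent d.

φ(n) = (p−1)(q−1) = 280·306 = 85680.
Need d with 11·d ≡ 1 (mod 85680). Apply the extended Euclidean algorithm:
85680 = 7789·11 + 1
11 = 11·1 + 0
Back-substitute:
1 = 85680 − 7789·11
So 11·(-7789) ≡ 1 (mod 85680), hence d ≡ -7789 ≡ 77891 (mod 85680).

77891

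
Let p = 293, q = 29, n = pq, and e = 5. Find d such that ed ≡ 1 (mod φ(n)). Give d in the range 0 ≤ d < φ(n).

6541

φ(n) = (p−1)(q−1) = 292·28 = 8176.
Need d with 5·d ≡ 1 (mod 8176). Apply the extended Euclidean algorithm:
8176 = 1635*5 + 1
5 = 5*1 + 0
Back-substitute:
1 = 8176 − 1635·5
So 5·(-1635) ≡ 1 (mod 8176), hence d ≡ -1635 ≡ 6541 (mod 8176).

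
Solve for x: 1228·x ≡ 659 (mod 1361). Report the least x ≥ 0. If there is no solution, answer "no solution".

First find gcd(1228, 1361):
1361 = 1*1228 + 133
1228 = 9*133 + 31
133 = 4*31 + 9
31 = 3*9 + 4
9 = 2*4 + 1
4 = 4*1 + 0
gcd = 1, so a unique solution mod 1361 exists.
Back-substitute for the Bézout coefficients:
1 = 9 − 2·4
1 = −2·31 + 7·9
1 = 7·133 − 30·31
1 = −30·1228 + 277·133
1 = 277·1361 − 307·1228
So 1228·(-307) ≡ 1 (mod 1361), giving 1228⁻¹ ≡ 1054.
x ≡ 1228⁻¹·659 ≡ 1054·659 ≡ 476 (mod 1361).

476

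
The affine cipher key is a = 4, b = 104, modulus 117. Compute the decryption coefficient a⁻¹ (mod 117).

88

Run Euclid on (117, 4):
117 = 29*4 + 1
4 = 4*1 + 0
Since gcd(4, 117) = 1, back-substitute to write 1 as a combination:
1 = 117 − 29·4
So 4·(-29) ≡ 1 (mod 117), and -29 ≡ 88 (mod 117).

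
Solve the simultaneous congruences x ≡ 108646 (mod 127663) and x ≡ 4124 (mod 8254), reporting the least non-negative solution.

Write x = 108646 + 127663·k. Then 127663·k ≡ 4124 − 108646 ≡ 2780 (mod 8254).
Need 127663⁻¹ mod 8254. Extended Euclid on (8254, 3853):
8254 = 2×3853 + 548
3853 = 7×548 + 17
548 = 32×17 + 4
17 = 4×4 + 1
4 = 4×1 + 0
Back-substitute:
1 = 17 − 4·4
1 = −4·548 + 129·17
1 = 129·3853 − 907·548
1 = −907·8254 + 1943·3853
127663⁻¹ ≡ 1943 (mod 8254), so k ≡ 1943·2780 ≡ 3424 (mod 8254).
x = 108646 + 127663·3424 = 437226758.

437226758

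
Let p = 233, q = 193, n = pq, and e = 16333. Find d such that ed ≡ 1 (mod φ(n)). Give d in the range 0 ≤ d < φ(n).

7429

φ(n) = (p−1)(q−1) = 232·192 = 44544.
Need d with 16333·d ≡ 1 (mod 44544). Apply the extended Euclidean algorithm:
44544 = 2·16333 + 11878
16333 = 1·11878 + 4455
11878 = 2·4455 + 2968
4455 = 1·2968 + 1487
2968 = 1·1487 + 1481
1487 = 1·1481 + 6
1481 = 246·6 + 5
6 = 1·5 + 1
5 = 5·1 + 0
Back-substitute:
1 = 6 − 5
1 = −1481 + 247·6
1 = 247·1487 − 248·1481
1 = −248·2968 + 495·1487
1 = 495·4455 − 743·2968
1 = −743·11878 + 1981·4455
1 = 1981·16333 − 2724·11878
1 = −2724·44544 + 7429·16333
So 16333·7429 ≡ 1 (mod 44544), hence d = 7429.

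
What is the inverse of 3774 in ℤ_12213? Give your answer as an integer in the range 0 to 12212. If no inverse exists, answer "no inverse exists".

Euclidean algorithm on 12213, 3774:
12213 = 3·3774 + 891
3774 = 4·891 + 210
891 = 4·210 + 51
210 = 4·51 + 6
51 = 8·6 + 3
6 = 2·3 + 0
gcd(3774, 12213) = 3 ≠ 1, so 3774 has no multiplicative inverse modulo 12213.

no inverse exists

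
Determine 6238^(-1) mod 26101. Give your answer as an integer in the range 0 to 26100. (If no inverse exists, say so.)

Apply the Euclidean algorithm to 26101 and 6238:
26101 = 4*6238 + 1149
6238 = 5*1149 + 493
1149 = 2*493 + 163
493 = 3*163 + 4
163 = 40*4 + 3
4 = 1*3 + 1
3 = 3*1 + 0
The gcd is 1. Working backward:
1 = 4 − 3
1 = −163 + 41·4
1 = 41·493 − 124·163
1 = −124·1149 + 289·493
1 = 289·6238 − 1569·1149
1 = −1569·26101 + 6565·6238
So 6238·6565 ≡ 1 (mod 26101).

6565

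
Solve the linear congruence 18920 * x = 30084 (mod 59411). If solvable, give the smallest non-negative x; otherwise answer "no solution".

no solution

gcd(18920, 59411):
59411 = 3*18920 + 2651
18920 = 7*2651 + 363
2651 = 7*363 + 110
363 = 3*110 + 33
110 = 3*33 + 11
33 = 3*11 + 0
gcd = 11, but 11 ∤ 30084, so the congruence has no solution.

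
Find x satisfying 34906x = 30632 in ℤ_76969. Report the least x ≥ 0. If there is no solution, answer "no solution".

First find gcd(34906, 76969):
76969 = 2×34906 + 7157
34906 = 4×7157 + 6278
7157 = 1×6278 + 879
6278 = 7×879 + 125
879 = 7×125 + 4
125 = 31×4 + 1
4 = 4×1 + 0
gcd = 1, so a unique solution mod 76969 exists.
Back-substitute for the Bézout coefficients:
1 = 125 − 31·4
1 = −31·879 + 218·125
1 = 218·6278 − 1557·879
1 = −1557·7157 + 1775·6278
1 = 1775·34906 − 8657·7157
1 = −8657·76969 + 19089·34906
So 34906·(19089) ≡ 1 (mod 76969), giving 34906⁻¹ ≡ 19089.
x ≡ 34906⁻¹·30632 ≡ 19089·30632 ≡ 755 (mod 76969).

755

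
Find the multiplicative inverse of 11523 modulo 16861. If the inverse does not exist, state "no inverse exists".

Apply the Euclidean algorithm to 16861 and 11523:
16861 = 1*11523 + 5338
11523 = 2*5338 + 847
5338 = 6*847 + 256
847 = 3*256 + 79
256 = 3*79 + 19
79 = 4*19 + 3
19 = 6*3 + 1
3 = 3*1 + 0
The gcd is 1. Working backward:
1 = 19 − 6·3
1 = −6·79 + 25·19
1 = 25·256 − 81·79
1 = −81·847 + 268·256
1 = 268·5338 − 1689·847
1 = −1689·11523 + 3646·5338
1 = 3646·16861 − 5335·11523
So 11523·(-5335) ≡ 1 (mod 16861), and -5335 ≡ 11526 (mod 16861).

11526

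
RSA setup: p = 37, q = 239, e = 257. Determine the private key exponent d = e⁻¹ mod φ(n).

φ(n) = (p−1)(q−1) = 36·238 = 8568.
Need d with 257·d ≡ 1 (mod 8568). Apply the extended Euclidean algorithm:
8568 = 33·257 + 87
257 = 2·87 + 83
87 = 1·83 + 4
83 = 20·4 + 3
4 = 1·3 + 1
3 = 3·1 + 0
Back-substitute:
1 = 4 − 3
1 = −83 + 21·4
1 = 21·87 − 22·83
1 = −22·257 + 65·87
1 = 65·8568 − 2167·257
So 257·(-2167) ≡ 1 (mod 8568), hence d ≡ -2167 ≡ 6401 (mod 8568).

6401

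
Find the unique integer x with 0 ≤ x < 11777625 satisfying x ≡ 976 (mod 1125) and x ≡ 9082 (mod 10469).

9965101

Write x = 976 + 1125·k. Then 1125·k ≡ 9082 − 976 ≡ 8106 (mod 10469).
Need 1125⁻¹ mod 10469. Extended Euclid on (10469, 1125):
10469 = 9·1125 + 344
1125 = 3·344 + 93
344 = 3·93 + 65
93 = 1·65 + 28
65 = 2·28 + 9
28 = 3·9 + 1
9 = 9·1 + 0
Back-substitute:
1 = 28 − 3·9
1 = −3·65 + 7·28
1 = 7·93 − 10·65
1 = −10·344 + 37·93
1 = 37·1125 − 121·344
1 = −121·10469 + 1126·1125
1125⁻¹ ≡ 1126 (mod 10469), so k ≡ 1126·8106 ≡ 8857 (mod 10469).
x = 976 + 1125·8857 = 9965101.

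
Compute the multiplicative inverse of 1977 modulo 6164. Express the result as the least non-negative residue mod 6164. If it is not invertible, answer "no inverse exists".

873

Extended Euclidean algorithm:
6164 = 3×1977 + 233
1977 = 8×233 + 113
233 = 2×113 + 7
113 = 16×7 + 1
7 = 7×1 + 0
Since gcd(1977, 6164) = 1, back-substitute to write 1 as a combination:
1 = 113 − 16·7
1 = −16·233 + 33·113
1 = 33·1977 − 280·233
1 = −280·6164 + 873·1977
So 1977·873 ≡ 1 (mod 6164).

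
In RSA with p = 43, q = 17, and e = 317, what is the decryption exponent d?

φ(n) = (p−1)(q−1) = 42·16 = 672.
Need d with 317·d ≡ 1 (mod 672). Apply the extended Euclidean algorithm:
672 = 2·317 + 38
317 = 8·38 + 13
38 = 2·13 + 12
13 = 1·12 + 1
12 = 12·1 + 0
Back-substitute:
1 = 13 − 12
1 = −38 + 3·13
1 = 3·317 − 25·38
1 = −25·672 + 53·317
So 317·53 ≡ 1 (mod 672), hence d = 53.

53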